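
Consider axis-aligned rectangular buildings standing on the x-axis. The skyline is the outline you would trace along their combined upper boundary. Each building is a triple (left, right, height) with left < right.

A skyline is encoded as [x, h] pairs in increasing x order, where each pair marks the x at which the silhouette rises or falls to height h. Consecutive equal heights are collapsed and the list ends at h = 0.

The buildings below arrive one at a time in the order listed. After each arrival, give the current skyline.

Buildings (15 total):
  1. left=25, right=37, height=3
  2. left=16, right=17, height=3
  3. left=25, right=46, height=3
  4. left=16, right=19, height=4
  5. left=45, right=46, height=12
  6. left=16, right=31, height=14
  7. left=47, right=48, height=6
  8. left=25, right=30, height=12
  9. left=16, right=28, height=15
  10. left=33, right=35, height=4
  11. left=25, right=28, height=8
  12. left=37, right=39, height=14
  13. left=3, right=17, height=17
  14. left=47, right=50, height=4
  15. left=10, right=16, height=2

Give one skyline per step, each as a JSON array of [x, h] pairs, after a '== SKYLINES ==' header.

== SKYLINES ==
[[25,3],[37,0]]
[[16,3],[17,0],[25,3],[37,0]]
[[16,3],[17,0],[25,3],[46,0]]
[[16,4],[19,0],[25,3],[46,0]]
[[16,4],[19,0],[25,3],[45,12],[46,0]]
[[16,14],[31,3],[45,12],[46,0]]
[[16,14],[31,3],[45,12],[46,0],[47,6],[48,0]]
[[16,14],[31,3],[45,12],[46,0],[47,6],[48,0]]
[[16,15],[28,14],[31,3],[45,12],[46,0],[47,6],[48,0]]
[[16,15],[28,14],[31,3],[33,4],[35,3],[45,12],[46,0],[47,6],[48,0]]
[[16,15],[28,14],[31,3],[33,4],[35,3],[45,12],[46,0],[47,6],[48,0]]
[[16,15],[28,14],[31,3],[33,4],[35,3],[37,14],[39,3],[45,12],[46,0],[47,6],[48,0]]
[[3,17],[17,15],[28,14],[31,3],[33,4],[35,3],[37,14],[39,3],[45,12],[46,0],[47,6],[48,0]]
[[3,17],[17,15],[28,14],[31,3],[33,4],[35,3],[37,14],[39,3],[45,12],[46,0],[47,6],[48,4],[50,0]]
[[3,17],[17,15],[28,14],[31,3],[33,4],[35,3],[37,14],[39,3],[45,12],[46,0],[47,6],[48,4],[50,0]]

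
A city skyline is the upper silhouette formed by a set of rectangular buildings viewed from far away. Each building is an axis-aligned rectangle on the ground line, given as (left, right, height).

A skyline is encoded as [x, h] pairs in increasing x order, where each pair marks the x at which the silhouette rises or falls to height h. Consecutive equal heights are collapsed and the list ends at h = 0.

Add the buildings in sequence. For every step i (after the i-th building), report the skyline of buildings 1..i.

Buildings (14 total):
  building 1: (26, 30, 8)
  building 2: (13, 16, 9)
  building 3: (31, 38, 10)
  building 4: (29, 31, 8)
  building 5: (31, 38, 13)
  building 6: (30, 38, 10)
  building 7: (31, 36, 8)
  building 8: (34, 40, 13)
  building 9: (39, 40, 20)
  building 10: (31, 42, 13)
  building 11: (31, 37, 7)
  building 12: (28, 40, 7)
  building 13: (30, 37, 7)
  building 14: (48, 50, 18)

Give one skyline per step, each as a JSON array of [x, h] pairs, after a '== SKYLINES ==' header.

== SKYLINES ==
[[26,8],[30,0]]
[[13,9],[16,0],[26,8],[30,0]]
[[13,9],[16,0],[26,8],[30,0],[31,10],[38,0]]
[[13,9],[16,0],[26,8],[31,10],[38,0]]
[[13,9],[16,0],[26,8],[31,13],[38,0]]
[[13,9],[16,0],[26,8],[30,10],[31,13],[38,0]]
[[13,9],[16,0],[26,8],[30,10],[31,13],[38,0]]
[[13,9],[16,0],[26,8],[30,10],[31,13],[40,0]]
[[13,9],[16,0],[26,8],[30,10],[31,13],[39,20],[40,0]]
[[13,9],[16,0],[26,8],[30,10],[31,13],[39,20],[40,13],[42,0]]
[[13,9],[16,0],[26,8],[30,10],[31,13],[39,20],[40,13],[42,0]]
[[13,9],[16,0],[26,8],[30,10],[31,13],[39,20],[40,13],[42,0]]
[[13,9],[16,0],[26,8],[30,10],[31,13],[39,20],[40,13],[42,0]]
[[13,9],[16,0],[26,8],[30,10],[31,13],[39,20],[40,13],[42,0],[48,18],[50,0]]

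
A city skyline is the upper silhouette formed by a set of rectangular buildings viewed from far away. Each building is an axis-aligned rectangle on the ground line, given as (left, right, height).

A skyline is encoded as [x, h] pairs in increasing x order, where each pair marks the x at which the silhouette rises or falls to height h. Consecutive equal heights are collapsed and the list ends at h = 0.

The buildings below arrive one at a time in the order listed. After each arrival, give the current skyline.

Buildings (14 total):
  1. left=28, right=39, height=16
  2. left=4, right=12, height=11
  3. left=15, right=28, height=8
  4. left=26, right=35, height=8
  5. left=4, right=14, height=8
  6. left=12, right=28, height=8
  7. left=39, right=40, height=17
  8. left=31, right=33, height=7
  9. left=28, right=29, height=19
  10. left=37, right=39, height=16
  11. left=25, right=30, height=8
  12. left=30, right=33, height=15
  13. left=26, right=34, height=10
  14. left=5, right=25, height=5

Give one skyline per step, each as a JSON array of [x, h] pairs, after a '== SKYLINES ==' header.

== SKYLINES ==
[[28,16],[39,0]]
[[4,11],[12,0],[28,16],[39,0]]
[[4,11],[12,0],[15,8],[28,16],[39,0]]
[[4,11],[12,0],[15,8],[28,16],[39,0]]
[[4,11],[12,8],[14,0],[15,8],[28,16],[39,0]]
[[4,11],[12,8],[28,16],[39,0]]
[[4,11],[12,8],[28,16],[39,17],[40,0]]
[[4,11],[12,8],[28,16],[39,17],[40,0]]
[[4,11],[12,8],[28,19],[29,16],[39,17],[40,0]]
[[4,11],[12,8],[28,19],[29,16],[39,17],[40,0]]
[[4,11],[12,8],[28,19],[29,16],[39,17],[40,0]]
[[4,11],[12,8],[28,19],[29,16],[39,17],[40,0]]
[[4,11],[12,8],[26,10],[28,19],[29,16],[39,17],[40,0]]
[[4,11],[12,8],[26,10],[28,19],[29,16],[39,17],[40,0]]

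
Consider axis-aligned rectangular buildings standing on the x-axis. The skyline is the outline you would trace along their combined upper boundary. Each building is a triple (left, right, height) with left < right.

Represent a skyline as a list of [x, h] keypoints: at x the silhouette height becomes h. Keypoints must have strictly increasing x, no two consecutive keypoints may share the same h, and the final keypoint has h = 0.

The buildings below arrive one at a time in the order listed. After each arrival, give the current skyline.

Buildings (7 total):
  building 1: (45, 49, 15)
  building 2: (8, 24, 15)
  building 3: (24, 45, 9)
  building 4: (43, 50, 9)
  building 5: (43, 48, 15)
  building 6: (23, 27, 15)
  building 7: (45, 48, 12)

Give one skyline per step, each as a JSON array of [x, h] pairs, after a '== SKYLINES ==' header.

== SKYLINES ==
[[45,15],[49,0]]
[[8,15],[24,0],[45,15],[49,0]]
[[8,15],[24,9],[45,15],[49,0]]
[[8,15],[24,9],[45,15],[49,9],[50,0]]
[[8,15],[24,9],[43,15],[49,9],[50,0]]
[[8,15],[27,9],[43,15],[49,9],[50,0]]
[[8,15],[27,9],[43,15],[49,9],[50,0]]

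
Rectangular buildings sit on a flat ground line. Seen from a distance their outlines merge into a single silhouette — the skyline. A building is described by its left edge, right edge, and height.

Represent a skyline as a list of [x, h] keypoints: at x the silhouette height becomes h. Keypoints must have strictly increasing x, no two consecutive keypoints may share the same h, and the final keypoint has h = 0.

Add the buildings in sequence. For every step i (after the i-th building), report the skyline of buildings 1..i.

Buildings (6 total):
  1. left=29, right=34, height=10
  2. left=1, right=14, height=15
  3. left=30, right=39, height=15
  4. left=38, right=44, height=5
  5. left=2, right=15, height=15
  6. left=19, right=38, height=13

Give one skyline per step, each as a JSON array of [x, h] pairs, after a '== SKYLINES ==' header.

== SKYLINES ==
[[29,10],[34,0]]
[[1,15],[14,0],[29,10],[34,0]]
[[1,15],[14,0],[29,10],[30,15],[39,0]]
[[1,15],[14,0],[29,10],[30,15],[39,5],[44,0]]
[[1,15],[15,0],[29,10],[30,15],[39,5],[44,0]]
[[1,15],[15,0],[19,13],[30,15],[39,5],[44,0]]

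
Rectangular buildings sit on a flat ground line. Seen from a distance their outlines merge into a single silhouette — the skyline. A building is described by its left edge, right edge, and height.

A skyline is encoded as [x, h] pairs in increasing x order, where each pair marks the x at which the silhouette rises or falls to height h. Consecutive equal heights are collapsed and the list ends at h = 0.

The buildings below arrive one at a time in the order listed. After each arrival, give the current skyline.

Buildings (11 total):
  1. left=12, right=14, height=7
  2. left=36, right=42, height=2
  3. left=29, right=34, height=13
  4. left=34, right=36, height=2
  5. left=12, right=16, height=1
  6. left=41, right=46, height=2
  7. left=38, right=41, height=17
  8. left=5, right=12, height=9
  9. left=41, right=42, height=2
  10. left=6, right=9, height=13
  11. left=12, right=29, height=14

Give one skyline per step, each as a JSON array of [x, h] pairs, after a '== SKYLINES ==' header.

== SKYLINES ==
[[12,7],[14,0]]
[[12,7],[14,0],[36,2],[42,0]]
[[12,7],[14,0],[29,13],[34,0],[36,2],[42,0]]
[[12,7],[14,0],[29,13],[34,2],[42,0]]
[[12,7],[14,1],[16,0],[29,13],[34,2],[42,0]]
[[12,7],[14,1],[16,0],[29,13],[34,2],[46,0]]
[[12,7],[14,1],[16,0],[29,13],[34,2],[38,17],[41,2],[46,0]]
[[5,9],[12,7],[14,1],[16,0],[29,13],[34,2],[38,17],[41,2],[46,0]]
[[5,9],[12,7],[14,1],[16,0],[29,13],[34,2],[38,17],[41,2],[46,0]]
[[5,9],[6,13],[9,9],[12,7],[14,1],[16,0],[29,13],[34,2],[38,17],[41,2],[46,0]]
[[5,9],[6,13],[9,9],[12,14],[29,13],[34,2],[38,17],[41,2],[46,0]]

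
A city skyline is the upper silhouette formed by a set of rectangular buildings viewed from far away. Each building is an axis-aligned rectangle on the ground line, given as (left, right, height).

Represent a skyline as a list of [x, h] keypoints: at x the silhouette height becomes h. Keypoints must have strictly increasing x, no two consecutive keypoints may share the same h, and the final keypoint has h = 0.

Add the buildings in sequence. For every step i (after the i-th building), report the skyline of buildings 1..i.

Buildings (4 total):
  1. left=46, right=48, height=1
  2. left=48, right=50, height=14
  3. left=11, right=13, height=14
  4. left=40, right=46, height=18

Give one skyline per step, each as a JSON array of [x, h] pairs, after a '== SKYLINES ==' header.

== SKYLINES ==
[[46,1],[48,0]]
[[46,1],[48,14],[50,0]]
[[11,14],[13,0],[46,1],[48,14],[50,0]]
[[11,14],[13,0],[40,18],[46,1],[48,14],[50,0]]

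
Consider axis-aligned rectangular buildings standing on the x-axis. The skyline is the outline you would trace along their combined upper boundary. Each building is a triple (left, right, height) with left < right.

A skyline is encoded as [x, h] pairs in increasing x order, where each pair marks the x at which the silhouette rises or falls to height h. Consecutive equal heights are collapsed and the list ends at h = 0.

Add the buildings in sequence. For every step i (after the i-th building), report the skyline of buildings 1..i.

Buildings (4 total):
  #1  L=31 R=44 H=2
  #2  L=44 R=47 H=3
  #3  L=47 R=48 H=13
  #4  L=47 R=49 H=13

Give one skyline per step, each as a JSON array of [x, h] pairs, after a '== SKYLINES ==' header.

== SKYLINES ==
[[31,2],[44,0]]
[[31,2],[44,3],[47,0]]
[[31,2],[44,3],[47,13],[48,0]]
[[31,2],[44,3],[47,13],[49,0]]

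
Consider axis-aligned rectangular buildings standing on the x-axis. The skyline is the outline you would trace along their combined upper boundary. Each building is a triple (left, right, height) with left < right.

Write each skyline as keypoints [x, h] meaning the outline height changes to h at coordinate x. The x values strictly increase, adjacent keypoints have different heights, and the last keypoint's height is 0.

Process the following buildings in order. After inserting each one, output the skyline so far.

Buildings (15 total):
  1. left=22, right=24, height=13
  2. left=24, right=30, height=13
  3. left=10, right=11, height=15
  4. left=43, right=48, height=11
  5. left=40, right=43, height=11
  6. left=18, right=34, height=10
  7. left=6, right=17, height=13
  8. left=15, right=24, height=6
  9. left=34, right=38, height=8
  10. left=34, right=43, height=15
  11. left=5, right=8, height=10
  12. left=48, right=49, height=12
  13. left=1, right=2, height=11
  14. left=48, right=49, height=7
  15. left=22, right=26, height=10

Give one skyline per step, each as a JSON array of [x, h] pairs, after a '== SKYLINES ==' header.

== SKYLINES ==
[[22,13],[24,0]]
[[22,13],[30,0]]
[[10,15],[11,0],[22,13],[30,0]]
[[10,15],[11,0],[22,13],[30,0],[43,11],[48,0]]
[[10,15],[11,0],[22,13],[30,0],[40,11],[48,0]]
[[10,15],[11,0],[18,10],[22,13],[30,10],[34,0],[40,11],[48,0]]
[[6,13],[10,15],[11,13],[17,0],[18,10],[22,13],[30,10],[34,0],[40,11],[48,0]]
[[6,13],[10,15],[11,13],[17,6],[18,10],[22,13],[30,10],[34,0],[40,11],[48,0]]
[[6,13],[10,15],[11,13],[17,6],[18,10],[22,13],[30,10],[34,8],[38,0],[40,11],[48,0]]
[[6,13],[10,15],[11,13],[17,6],[18,10],[22,13],[30,10],[34,15],[43,11],[48,0]]
[[5,10],[6,13],[10,15],[11,13],[17,6],[18,10],[22,13],[30,10],[34,15],[43,11],[48,0]]
[[5,10],[6,13],[10,15],[11,13],[17,6],[18,10],[22,13],[30,10],[34,15],[43,11],[48,12],[49,0]]
[[1,11],[2,0],[5,10],[6,13],[10,15],[11,13],[17,6],[18,10],[22,13],[30,10],[34,15],[43,11],[48,12],[49,0]]
[[1,11],[2,0],[5,10],[6,13],[10,15],[11,13],[17,6],[18,10],[22,13],[30,10],[34,15],[43,11],[48,12],[49,0]]
[[1,11],[2,0],[5,10],[6,13],[10,15],[11,13],[17,6],[18,10],[22,13],[30,10],[34,15],[43,11],[48,12],[49,0]]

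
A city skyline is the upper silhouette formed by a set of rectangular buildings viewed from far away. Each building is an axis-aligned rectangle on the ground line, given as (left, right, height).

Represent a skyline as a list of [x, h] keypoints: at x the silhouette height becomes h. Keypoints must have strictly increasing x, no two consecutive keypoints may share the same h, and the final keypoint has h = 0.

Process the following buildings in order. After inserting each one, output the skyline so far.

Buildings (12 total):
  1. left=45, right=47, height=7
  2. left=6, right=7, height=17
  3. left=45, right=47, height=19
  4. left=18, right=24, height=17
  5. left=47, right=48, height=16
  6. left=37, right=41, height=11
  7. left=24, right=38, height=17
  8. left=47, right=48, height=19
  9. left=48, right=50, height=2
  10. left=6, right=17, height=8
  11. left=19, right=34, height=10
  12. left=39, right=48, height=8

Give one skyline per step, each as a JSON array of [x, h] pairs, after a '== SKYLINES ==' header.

== SKYLINES ==
[[45,7],[47,0]]
[[6,17],[7,0],[45,7],[47,0]]
[[6,17],[7,0],[45,19],[47,0]]
[[6,17],[7,0],[18,17],[24,0],[45,19],[47,0]]
[[6,17],[7,0],[18,17],[24,0],[45,19],[47,16],[48,0]]
[[6,17],[7,0],[18,17],[24,0],[37,11],[41,0],[45,19],[47,16],[48,0]]
[[6,17],[7,0],[18,17],[38,11],[41,0],[45,19],[47,16],[48,0]]
[[6,17],[7,0],[18,17],[38,11],[41,0],[45,19],[48,0]]
[[6,17],[7,0],[18,17],[38,11],[41,0],[45,19],[48,2],[50,0]]
[[6,17],[7,8],[17,0],[18,17],[38,11],[41,0],[45,19],[48,2],[50,0]]
[[6,17],[7,8],[17,0],[18,17],[38,11],[41,0],[45,19],[48,2],[50,0]]
[[6,17],[7,8],[17,0],[18,17],[38,11],[41,8],[45,19],[48,2],[50,0]]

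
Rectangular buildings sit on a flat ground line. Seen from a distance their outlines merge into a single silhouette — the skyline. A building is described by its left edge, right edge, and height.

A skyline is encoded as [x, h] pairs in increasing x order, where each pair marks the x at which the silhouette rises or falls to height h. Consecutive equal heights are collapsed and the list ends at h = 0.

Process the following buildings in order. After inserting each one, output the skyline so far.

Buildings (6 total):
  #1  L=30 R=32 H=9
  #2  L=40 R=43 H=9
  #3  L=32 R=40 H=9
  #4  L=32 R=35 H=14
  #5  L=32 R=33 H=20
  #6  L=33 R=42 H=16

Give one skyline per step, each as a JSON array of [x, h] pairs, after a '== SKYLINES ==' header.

== SKYLINES ==
[[30,9],[32,0]]
[[30,9],[32,0],[40,9],[43,0]]
[[30,9],[43,0]]
[[30,9],[32,14],[35,9],[43,0]]
[[30,9],[32,20],[33,14],[35,9],[43,0]]
[[30,9],[32,20],[33,16],[42,9],[43,0]]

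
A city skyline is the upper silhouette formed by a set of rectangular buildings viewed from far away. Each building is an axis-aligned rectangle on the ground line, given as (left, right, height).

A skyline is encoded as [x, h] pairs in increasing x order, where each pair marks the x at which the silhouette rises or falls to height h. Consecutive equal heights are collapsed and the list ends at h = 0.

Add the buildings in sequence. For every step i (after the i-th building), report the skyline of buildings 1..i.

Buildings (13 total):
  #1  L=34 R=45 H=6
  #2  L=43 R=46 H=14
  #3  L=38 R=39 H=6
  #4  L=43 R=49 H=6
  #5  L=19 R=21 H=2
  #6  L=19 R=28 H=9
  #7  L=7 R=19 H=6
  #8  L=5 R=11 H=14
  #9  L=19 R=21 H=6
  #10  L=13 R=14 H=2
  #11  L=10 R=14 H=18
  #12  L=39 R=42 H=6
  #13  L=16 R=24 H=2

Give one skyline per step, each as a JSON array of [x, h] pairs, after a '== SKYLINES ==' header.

== SKYLINES ==
[[34,6],[45,0]]
[[34,6],[43,14],[46,0]]
[[34,6],[43,14],[46,0]]
[[34,6],[43,14],[46,6],[49,0]]
[[19,2],[21,0],[34,6],[43,14],[46,6],[49,0]]
[[19,9],[28,0],[34,6],[43,14],[46,6],[49,0]]
[[7,6],[19,9],[28,0],[34,6],[43,14],[46,6],[49,0]]
[[5,14],[11,6],[19,9],[28,0],[34,6],[43,14],[46,6],[49,0]]
[[5,14],[11,6],[19,9],[28,0],[34,6],[43,14],[46,6],[49,0]]
[[5,14],[11,6],[19,9],[28,0],[34,6],[43,14],[46,6],[49,0]]
[[5,14],[10,18],[14,6],[19,9],[28,0],[34,6],[43,14],[46,6],[49,0]]
[[5,14],[10,18],[14,6],[19,9],[28,0],[34,6],[43,14],[46,6],[49,0]]
[[5,14],[10,18],[14,6],[19,9],[28,0],[34,6],[43,14],[46,6],[49,0]]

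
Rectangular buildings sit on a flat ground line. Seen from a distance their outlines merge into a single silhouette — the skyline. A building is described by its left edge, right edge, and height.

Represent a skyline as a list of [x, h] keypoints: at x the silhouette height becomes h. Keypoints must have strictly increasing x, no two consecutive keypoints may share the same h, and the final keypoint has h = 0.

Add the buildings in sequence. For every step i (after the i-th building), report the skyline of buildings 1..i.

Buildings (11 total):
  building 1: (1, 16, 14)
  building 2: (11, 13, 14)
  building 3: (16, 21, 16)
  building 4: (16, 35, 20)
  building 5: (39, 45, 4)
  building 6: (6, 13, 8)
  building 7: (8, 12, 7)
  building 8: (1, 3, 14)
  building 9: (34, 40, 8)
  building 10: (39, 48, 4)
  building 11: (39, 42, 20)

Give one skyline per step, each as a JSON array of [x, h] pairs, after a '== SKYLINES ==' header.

== SKYLINES ==
[[1,14],[16,0]]
[[1,14],[16,0]]
[[1,14],[16,16],[21,0]]
[[1,14],[16,20],[35,0]]
[[1,14],[16,20],[35,0],[39,4],[45,0]]
[[1,14],[16,20],[35,0],[39,4],[45,0]]
[[1,14],[16,20],[35,0],[39,4],[45,0]]
[[1,14],[16,20],[35,0],[39,4],[45,0]]
[[1,14],[16,20],[35,8],[40,4],[45,0]]
[[1,14],[16,20],[35,8],[40,4],[48,0]]
[[1,14],[16,20],[35,8],[39,20],[42,4],[48,0]]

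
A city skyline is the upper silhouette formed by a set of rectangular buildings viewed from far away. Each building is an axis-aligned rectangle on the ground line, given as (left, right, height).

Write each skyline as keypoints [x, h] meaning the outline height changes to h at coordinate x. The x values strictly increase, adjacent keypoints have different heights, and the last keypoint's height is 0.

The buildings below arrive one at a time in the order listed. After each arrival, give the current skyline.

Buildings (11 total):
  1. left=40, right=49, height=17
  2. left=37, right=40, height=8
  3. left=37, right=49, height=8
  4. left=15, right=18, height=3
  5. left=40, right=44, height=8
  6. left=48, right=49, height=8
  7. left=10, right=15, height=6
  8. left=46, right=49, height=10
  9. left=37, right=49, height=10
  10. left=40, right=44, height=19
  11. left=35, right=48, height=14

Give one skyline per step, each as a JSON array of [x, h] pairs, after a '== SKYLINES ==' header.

== SKYLINES ==
[[40,17],[49,0]]
[[37,8],[40,17],[49,0]]
[[37,8],[40,17],[49,0]]
[[15,3],[18,0],[37,8],[40,17],[49,0]]
[[15,3],[18,0],[37,8],[40,17],[49,0]]
[[15,3],[18,0],[37,8],[40,17],[49,0]]
[[10,6],[15,3],[18,0],[37,8],[40,17],[49,0]]
[[10,6],[15,3],[18,0],[37,8],[40,17],[49,0]]
[[10,6],[15,3],[18,0],[37,10],[40,17],[49,0]]
[[10,6],[15,3],[18,0],[37,10],[40,19],[44,17],[49,0]]
[[10,6],[15,3],[18,0],[35,14],[40,19],[44,17],[49,0]]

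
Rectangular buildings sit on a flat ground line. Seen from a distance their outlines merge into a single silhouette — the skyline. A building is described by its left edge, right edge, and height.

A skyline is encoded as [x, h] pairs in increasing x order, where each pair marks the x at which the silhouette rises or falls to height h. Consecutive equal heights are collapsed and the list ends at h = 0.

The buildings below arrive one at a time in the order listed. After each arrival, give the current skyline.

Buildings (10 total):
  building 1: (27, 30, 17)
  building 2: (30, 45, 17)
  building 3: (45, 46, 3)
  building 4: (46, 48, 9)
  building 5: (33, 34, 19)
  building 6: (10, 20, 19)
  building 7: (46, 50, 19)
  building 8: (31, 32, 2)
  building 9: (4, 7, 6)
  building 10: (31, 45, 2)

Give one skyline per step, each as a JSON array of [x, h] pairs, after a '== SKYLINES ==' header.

== SKYLINES ==
[[27,17],[30,0]]
[[27,17],[45,0]]
[[27,17],[45,3],[46,0]]
[[27,17],[45,3],[46,9],[48,0]]
[[27,17],[33,19],[34,17],[45,3],[46,9],[48,0]]
[[10,19],[20,0],[27,17],[33,19],[34,17],[45,3],[46,9],[48,0]]
[[10,19],[20,0],[27,17],[33,19],[34,17],[45,3],[46,19],[50,0]]
[[10,19],[20,0],[27,17],[33,19],[34,17],[45,3],[46,19],[50,0]]
[[4,6],[7,0],[10,19],[20,0],[27,17],[33,19],[34,17],[45,3],[46,19],[50,0]]
[[4,6],[7,0],[10,19],[20,0],[27,17],[33,19],[34,17],[45,3],[46,19],[50,0]]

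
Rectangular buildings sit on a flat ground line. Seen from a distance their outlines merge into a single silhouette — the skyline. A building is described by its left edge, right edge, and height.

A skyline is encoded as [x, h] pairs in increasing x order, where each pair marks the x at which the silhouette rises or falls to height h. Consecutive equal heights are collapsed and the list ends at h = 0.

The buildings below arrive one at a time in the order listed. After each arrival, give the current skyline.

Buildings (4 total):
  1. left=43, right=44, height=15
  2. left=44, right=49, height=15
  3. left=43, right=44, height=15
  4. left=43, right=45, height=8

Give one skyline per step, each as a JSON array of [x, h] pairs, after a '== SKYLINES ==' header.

== SKYLINES ==
[[43,15],[44,0]]
[[43,15],[49,0]]
[[43,15],[49,0]]
[[43,15],[49,0]]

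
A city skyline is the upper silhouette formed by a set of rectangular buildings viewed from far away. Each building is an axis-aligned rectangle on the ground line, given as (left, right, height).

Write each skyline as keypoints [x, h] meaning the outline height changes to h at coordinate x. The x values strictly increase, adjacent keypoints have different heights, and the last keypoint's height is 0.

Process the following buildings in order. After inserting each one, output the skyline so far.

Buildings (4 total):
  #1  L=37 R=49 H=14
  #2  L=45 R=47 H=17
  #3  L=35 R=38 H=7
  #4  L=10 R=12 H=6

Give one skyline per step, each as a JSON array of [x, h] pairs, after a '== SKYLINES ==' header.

== SKYLINES ==
[[37,14],[49,0]]
[[37,14],[45,17],[47,14],[49,0]]
[[35,7],[37,14],[45,17],[47,14],[49,0]]
[[10,6],[12,0],[35,7],[37,14],[45,17],[47,14],[49,0]]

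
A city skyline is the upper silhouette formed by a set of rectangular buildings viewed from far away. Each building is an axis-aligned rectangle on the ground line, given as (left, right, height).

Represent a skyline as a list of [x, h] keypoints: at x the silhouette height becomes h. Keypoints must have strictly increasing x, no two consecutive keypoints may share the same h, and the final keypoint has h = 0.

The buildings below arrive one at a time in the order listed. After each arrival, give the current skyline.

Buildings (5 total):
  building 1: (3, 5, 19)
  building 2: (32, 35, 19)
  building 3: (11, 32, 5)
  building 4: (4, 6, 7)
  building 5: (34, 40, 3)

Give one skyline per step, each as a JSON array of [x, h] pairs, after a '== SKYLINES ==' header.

== SKYLINES ==
[[3,19],[5,0]]
[[3,19],[5,0],[32,19],[35,0]]
[[3,19],[5,0],[11,5],[32,19],[35,0]]
[[3,19],[5,7],[6,0],[11,5],[32,19],[35,0]]
[[3,19],[5,7],[6,0],[11,5],[32,19],[35,3],[40,0]]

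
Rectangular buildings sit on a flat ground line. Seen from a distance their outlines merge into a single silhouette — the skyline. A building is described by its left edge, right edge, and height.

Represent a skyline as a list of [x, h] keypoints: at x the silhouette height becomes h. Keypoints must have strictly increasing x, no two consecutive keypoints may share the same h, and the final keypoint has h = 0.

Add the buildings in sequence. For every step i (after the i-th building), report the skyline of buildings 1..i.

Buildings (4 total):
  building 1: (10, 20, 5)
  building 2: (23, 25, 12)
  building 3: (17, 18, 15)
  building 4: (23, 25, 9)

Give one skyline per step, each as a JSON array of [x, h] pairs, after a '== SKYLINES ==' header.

== SKYLINES ==
[[10,5],[20,0]]
[[10,5],[20,0],[23,12],[25,0]]
[[10,5],[17,15],[18,5],[20,0],[23,12],[25,0]]
[[10,5],[17,15],[18,5],[20,0],[23,12],[25,0]]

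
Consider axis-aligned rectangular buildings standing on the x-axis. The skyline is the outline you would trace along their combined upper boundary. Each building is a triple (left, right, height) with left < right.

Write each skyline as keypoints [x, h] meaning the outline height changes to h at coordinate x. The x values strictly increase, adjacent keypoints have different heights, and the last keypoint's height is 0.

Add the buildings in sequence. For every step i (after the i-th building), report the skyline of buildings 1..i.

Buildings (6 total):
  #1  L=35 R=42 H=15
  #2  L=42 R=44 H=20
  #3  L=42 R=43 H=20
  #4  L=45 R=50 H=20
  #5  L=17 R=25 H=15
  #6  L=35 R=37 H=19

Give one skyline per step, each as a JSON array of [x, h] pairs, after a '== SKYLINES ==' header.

== SKYLINES ==
[[35,15],[42,0]]
[[35,15],[42,20],[44,0]]
[[35,15],[42,20],[44,0]]
[[35,15],[42,20],[44,0],[45,20],[50,0]]
[[17,15],[25,0],[35,15],[42,20],[44,0],[45,20],[50,0]]
[[17,15],[25,0],[35,19],[37,15],[42,20],[44,0],[45,20],[50,0]]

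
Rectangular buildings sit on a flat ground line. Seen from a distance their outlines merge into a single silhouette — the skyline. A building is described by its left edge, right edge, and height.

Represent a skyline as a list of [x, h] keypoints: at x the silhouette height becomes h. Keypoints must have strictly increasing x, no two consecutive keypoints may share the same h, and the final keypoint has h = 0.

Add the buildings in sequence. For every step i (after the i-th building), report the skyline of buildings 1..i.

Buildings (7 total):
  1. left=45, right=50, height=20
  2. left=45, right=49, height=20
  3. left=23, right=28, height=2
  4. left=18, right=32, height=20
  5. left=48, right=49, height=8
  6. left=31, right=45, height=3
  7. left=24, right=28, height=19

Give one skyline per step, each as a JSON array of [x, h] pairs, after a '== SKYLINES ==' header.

== SKYLINES ==
[[45,20],[50,0]]
[[45,20],[50,0]]
[[23,2],[28,0],[45,20],[50,0]]
[[18,20],[32,0],[45,20],[50,0]]
[[18,20],[32,0],[45,20],[50,0]]
[[18,20],[32,3],[45,20],[50,0]]
[[18,20],[32,3],[45,20],[50,0]]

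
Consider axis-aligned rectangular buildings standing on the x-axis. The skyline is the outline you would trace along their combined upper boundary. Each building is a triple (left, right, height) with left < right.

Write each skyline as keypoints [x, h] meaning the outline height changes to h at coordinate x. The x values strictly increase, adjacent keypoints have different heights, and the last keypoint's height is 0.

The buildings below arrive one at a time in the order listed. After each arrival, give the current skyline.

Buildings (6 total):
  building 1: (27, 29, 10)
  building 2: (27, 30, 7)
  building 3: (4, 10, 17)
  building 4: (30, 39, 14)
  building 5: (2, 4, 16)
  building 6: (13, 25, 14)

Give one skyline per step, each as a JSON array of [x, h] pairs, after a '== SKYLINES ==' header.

== SKYLINES ==
[[27,10],[29,0]]
[[27,10],[29,7],[30,0]]
[[4,17],[10,0],[27,10],[29,7],[30,0]]
[[4,17],[10,0],[27,10],[29,7],[30,14],[39,0]]
[[2,16],[4,17],[10,0],[27,10],[29,7],[30,14],[39,0]]
[[2,16],[4,17],[10,0],[13,14],[25,0],[27,10],[29,7],[30,14],[39,0]]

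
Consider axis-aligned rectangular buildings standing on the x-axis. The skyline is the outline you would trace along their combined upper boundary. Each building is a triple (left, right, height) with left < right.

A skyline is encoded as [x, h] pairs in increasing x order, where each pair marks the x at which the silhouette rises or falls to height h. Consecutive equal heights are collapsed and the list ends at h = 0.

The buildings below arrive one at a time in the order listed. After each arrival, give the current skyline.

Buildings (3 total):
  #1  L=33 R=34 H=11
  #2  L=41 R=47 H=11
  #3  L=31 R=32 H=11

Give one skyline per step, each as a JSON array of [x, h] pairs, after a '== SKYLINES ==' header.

== SKYLINES ==
[[33,11],[34,0]]
[[33,11],[34,0],[41,11],[47,0]]
[[31,11],[32,0],[33,11],[34,0],[41,11],[47,0]]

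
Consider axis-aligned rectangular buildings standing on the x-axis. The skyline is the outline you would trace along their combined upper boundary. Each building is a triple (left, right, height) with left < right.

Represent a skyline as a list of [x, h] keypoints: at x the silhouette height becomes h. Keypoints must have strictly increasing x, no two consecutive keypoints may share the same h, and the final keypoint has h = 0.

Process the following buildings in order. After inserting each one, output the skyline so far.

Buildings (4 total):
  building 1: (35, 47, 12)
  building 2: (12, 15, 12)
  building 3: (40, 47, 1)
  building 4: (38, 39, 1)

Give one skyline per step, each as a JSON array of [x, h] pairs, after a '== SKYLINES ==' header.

== SKYLINES ==
[[35,12],[47,0]]
[[12,12],[15,0],[35,12],[47,0]]
[[12,12],[15,0],[35,12],[47,0]]
[[12,12],[15,0],[35,12],[47,0]]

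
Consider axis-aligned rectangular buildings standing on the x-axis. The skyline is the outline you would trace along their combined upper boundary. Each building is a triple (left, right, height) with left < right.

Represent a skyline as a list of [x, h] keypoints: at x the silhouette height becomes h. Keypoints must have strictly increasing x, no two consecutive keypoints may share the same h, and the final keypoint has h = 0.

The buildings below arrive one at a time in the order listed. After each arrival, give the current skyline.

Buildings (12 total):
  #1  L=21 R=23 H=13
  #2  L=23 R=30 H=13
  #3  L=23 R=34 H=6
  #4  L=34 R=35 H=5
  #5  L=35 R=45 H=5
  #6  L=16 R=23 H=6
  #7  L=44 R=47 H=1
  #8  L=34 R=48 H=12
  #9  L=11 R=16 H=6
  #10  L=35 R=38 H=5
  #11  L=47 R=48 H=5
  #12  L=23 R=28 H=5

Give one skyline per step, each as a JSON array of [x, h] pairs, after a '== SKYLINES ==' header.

== SKYLINES ==
[[21,13],[23,0]]
[[21,13],[30,0]]
[[21,13],[30,6],[34,0]]
[[21,13],[30,6],[34,5],[35,0]]
[[21,13],[30,6],[34,5],[45,0]]
[[16,6],[21,13],[30,6],[34,5],[45,0]]
[[16,6],[21,13],[30,6],[34,5],[45,1],[47,0]]
[[16,6],[21,13],[30,6],[34,12],[48,0]]
[[11,6],[21,13],[30,6],[34,12],[48,0]]
[[11,6],[21,13],[30,6],[34,12],[48,0]]
[[11,6],[21,13],[30,6],[34,12],[48,0]]
[[11,6],[21,13],[30,6],[34,12],[48,0]]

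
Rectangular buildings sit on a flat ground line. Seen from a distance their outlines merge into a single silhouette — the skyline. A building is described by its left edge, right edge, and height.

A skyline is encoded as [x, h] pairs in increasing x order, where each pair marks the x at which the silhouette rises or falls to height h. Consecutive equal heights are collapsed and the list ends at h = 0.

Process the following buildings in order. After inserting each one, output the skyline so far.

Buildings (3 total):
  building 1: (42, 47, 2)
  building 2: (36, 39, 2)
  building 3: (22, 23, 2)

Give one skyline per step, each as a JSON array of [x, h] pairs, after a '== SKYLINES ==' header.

== SKYLINES ==
[[42,2],[47,0]]
[[36,2],[39,0],[42,2],[47,0]]
[[22,2],[23,0],[36,2],[39,0],[42,2],[47,0]]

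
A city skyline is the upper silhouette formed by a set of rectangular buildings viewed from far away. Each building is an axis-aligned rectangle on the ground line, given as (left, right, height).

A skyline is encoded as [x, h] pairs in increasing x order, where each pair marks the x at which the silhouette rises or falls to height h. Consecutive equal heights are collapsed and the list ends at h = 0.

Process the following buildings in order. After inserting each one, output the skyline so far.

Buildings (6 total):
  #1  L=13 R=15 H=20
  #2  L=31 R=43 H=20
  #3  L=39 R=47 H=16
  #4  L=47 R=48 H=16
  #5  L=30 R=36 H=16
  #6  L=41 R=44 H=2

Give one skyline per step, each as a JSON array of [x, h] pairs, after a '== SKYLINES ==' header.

== SKYLINES ==
[[13,20],[15,0]]
[[13,20],[15,0],[31,20],[43,0]]
[[13,20],[15,0],[31,20],[43,16],[47,0]]
[[13,20],[15,0],[31,20],[43,16],[48,0]]
[[13,20],[15,0],[30,16],[31,20],[43,16],[48,0]]
[[13,20],[15,0],[30,16],[31,20],[43,16],[48,0]]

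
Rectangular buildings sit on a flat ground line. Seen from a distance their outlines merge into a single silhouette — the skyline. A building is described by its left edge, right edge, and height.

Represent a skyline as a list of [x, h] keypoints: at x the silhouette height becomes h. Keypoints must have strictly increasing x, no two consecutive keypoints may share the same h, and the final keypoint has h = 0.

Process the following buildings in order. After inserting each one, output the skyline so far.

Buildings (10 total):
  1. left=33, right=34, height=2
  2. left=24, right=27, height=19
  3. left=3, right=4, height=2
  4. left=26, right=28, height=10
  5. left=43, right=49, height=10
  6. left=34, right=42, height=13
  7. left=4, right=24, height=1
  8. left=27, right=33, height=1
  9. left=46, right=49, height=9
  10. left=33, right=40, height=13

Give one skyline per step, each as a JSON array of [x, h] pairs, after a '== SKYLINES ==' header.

== SKYLINES ==
[[33,2],[34,0]]
[[24,19],[27,0],[33,2],[34,0]]
[[3,2],[4,0],[24,19],[27,0],[33,2],[34,0]]
[[3,2],[4,0],[24,19],[27,10],[28,0],[33,2],[34,0]]
[[3,2],[4,0],[24,19],[27,10],[28,0],[33,2],[34,0],[43,10],[49,0]]
[[3,2],[4,0],[24,19],[27,10],[28,0],[33,2],[34,13],[42,0],[43,10],[49,0]]
[[3,2],[4,1],[24,19],[27,10],[28,0],[33,2],[34,13],[42,0],[43,10],[49,0]]
[[3,2],[4,1],[24,19],[27,10],[28,1],[33,2],[34,13],[42,0],[43,10],[49,0]]
[[3,2],[4,1],[24,19],[27,10],[28,1],[33,2],[34,13],[42,0],[43,10],[49,0]]
[[3,2],[4,1],[24,19],[27,10],[28,1],[33,13],[42,0],[43,10],[49,0]]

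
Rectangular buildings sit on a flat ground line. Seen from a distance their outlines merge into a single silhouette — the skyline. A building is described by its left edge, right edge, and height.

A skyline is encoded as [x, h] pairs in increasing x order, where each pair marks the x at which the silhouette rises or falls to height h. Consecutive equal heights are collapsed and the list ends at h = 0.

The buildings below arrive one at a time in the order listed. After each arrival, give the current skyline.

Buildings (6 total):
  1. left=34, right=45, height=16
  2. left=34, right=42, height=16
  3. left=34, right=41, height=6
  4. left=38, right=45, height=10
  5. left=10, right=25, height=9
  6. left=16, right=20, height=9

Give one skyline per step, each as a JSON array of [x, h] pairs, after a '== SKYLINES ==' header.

== SKYLINES ==
[[34,16],[45,0]]
[[34,16],[45,0]]
[[34,16],[45,0]]
[[34,16],[45,0]]
[[10,9],[25,0],[34,16],[45,0]]
[[10,9],[25,0],[34,16],[45,0]]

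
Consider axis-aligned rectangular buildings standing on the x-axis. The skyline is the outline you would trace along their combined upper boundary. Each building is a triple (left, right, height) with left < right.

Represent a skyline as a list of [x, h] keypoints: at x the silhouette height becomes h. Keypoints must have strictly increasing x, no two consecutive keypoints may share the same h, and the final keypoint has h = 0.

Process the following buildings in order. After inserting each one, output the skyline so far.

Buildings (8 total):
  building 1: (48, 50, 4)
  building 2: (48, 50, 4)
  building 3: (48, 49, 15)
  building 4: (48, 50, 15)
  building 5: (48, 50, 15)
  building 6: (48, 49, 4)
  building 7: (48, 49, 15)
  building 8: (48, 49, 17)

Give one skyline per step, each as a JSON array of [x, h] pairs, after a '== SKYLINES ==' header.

== SKYLINES ==
[[48,4],[50,0]]
[[48,4],[50,0]]
[[48,15],[49,4],[50,0]]
[[48,15],[50,0]]
[[48,15],[50,0]]
[[48,15],[50,0]]
[[48,15],[50,0]]
[[48,17],[49,15],[50,0]]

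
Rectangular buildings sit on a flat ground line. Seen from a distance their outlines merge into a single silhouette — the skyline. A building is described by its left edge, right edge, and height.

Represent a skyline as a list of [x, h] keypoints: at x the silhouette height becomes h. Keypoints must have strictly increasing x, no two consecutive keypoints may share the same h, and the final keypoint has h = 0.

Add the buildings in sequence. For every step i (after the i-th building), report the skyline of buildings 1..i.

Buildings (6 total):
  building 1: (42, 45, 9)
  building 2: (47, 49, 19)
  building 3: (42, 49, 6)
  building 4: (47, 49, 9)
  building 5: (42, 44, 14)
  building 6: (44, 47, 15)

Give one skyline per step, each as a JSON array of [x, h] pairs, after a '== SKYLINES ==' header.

== SKYLINES ==
[[42,9],[45,0]]
[[42,9],[45,0],[47,19],[49,0]]
[[42,9],[45,6],[47,19],[49,0]]
[[42,9],[45,6],[47,19],[49,0]]
[[42,14],[44,9],[45,6],[47,19],[49,0]]
[[42,14],[44,15],[47,19],[49,0]]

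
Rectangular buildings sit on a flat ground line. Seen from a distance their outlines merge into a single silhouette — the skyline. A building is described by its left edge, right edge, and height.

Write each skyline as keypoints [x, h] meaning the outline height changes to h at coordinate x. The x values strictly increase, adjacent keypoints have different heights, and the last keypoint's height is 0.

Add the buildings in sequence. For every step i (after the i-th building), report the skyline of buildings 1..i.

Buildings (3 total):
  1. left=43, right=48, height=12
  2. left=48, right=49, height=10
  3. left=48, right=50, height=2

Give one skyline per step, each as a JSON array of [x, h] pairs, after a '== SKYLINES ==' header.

== SKYLINES ==
[[43,12],[48,0]]
[[43,12],[48,10],[49,0]]
[[43,12],[48,10],[49,2],[50,0]]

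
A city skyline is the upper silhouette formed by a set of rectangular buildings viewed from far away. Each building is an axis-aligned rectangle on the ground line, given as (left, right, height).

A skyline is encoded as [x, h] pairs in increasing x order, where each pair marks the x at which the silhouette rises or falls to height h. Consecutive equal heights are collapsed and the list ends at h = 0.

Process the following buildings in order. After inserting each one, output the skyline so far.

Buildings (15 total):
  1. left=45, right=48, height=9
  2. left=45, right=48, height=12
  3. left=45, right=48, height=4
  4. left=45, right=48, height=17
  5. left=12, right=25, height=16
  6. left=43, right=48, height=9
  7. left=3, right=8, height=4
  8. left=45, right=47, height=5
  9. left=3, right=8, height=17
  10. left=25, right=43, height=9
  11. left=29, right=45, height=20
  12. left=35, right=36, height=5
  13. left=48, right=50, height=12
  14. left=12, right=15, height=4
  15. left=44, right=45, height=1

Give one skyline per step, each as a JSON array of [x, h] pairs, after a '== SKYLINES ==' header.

== SKYLINES ==
[[45,9],[48,0]]
[[45,12],[48,0]]
[[45,12],[48,0]]
[[45,17],[48,0]]
[[12,16],[25,0],[45,17],[48,0]]
[[12,16],[25,0],[43,9],[45,17],[48,0]]
[[3,4],[8,0],[12,16],[25,0],[43,9],[45,17],[48,0]]
[[3,4],[8,0],[12,16],[25,0],[43,9],[45,17],[48,0]]
[[3,17],[8,0],[12,16],[25,0],[43,9],[45,17],[48,0]]
[[3,17],[8,0],[12,16],[25,9],[45,17],[48,0]]
[[3,17],[8,0],[12,16],[25,9],[29,20],[45,17],[48,0]]
[[3,17],[8,0],[12,16],[25,9],[29,20],[45,17],[48,0]]
[[3,17],[8,0],[12,16],[25,9],[29,20],[45,17],[48,12],[50,0]]
[[3,17],[8,0],[12,16],[25,9],[29,20],[45,17],[48,12],[50,0]]
[[3,17],[8,0],[12,16],[25,9],[29,20],[45,17],[48,12],[50,0]]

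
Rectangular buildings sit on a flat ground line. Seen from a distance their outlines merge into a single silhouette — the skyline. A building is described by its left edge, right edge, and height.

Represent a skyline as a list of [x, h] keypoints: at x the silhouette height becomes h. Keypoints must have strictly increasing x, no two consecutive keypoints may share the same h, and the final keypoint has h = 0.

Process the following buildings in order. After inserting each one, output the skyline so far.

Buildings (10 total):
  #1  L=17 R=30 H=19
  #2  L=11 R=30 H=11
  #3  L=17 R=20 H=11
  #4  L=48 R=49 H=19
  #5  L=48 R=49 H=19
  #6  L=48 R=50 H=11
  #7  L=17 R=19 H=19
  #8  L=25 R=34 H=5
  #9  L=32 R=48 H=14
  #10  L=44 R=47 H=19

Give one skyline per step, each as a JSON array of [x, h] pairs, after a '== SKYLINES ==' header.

== SKYLINES ==
[[17,19],[30,0]]
[[11,11],[17,19],[30,0]]
[[11,11],[17,19],[30,0]]
[[11,11],[17,19],[30,0],[48,19],[49,0]]
[[11,11],[17,19],[30,0],[48,19],[49,0]]
[[11,11],[17,19],[30,0],[48,19],[49,11],[50,0]]
[[11,11],[17,19],[30,0],[48,19],[49,11],[50,0]]
[[11,11],[17,19],[30,5],[34,0],[48,19],[49,11],[50,0]]
[[11,11],[17,19],[30,5],[32,14],[48,19],[49,11],[50,0]]
[[11,11],[17,19],[30,5],[32,14],[44,19],[47,14],[48,19],[49,11],[50,0]]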